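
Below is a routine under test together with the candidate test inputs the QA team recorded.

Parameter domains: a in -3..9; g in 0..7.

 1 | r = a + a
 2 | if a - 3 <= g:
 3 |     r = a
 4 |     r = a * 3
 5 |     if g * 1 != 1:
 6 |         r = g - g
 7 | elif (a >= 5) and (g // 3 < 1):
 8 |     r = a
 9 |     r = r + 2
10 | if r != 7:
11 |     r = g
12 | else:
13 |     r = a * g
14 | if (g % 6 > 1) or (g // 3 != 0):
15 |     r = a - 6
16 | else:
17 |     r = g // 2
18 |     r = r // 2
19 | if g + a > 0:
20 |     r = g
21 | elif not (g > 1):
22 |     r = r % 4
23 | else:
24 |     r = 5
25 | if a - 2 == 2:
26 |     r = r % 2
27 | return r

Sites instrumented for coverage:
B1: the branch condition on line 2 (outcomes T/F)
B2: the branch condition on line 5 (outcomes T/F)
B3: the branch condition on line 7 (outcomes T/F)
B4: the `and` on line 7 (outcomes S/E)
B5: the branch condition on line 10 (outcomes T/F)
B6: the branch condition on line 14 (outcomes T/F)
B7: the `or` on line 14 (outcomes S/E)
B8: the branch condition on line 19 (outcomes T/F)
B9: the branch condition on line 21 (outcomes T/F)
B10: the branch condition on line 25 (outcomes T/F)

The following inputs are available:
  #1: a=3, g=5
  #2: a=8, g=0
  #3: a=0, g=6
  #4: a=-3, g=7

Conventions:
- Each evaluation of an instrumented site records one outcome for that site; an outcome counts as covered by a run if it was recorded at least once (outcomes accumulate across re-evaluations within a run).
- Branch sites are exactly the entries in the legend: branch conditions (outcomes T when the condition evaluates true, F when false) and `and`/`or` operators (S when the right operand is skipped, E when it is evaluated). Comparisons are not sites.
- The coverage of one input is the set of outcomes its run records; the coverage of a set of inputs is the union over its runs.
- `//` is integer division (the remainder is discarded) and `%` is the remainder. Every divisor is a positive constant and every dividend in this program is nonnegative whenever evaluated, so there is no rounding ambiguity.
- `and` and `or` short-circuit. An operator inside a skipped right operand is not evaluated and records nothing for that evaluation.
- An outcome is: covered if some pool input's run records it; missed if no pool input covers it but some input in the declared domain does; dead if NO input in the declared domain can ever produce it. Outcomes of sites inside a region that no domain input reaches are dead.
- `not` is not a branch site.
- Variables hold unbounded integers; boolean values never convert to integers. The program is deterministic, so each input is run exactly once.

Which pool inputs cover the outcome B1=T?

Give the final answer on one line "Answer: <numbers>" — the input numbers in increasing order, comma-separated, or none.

input #1 (a=3, g=5): covers B1=T
input #2 (a=8, g=0): misses B1=T
input #3 (a=0, g=6): covers B1=T
input #4 (a=-3, g=7): covers B1=T

Answer: 1, 3, 4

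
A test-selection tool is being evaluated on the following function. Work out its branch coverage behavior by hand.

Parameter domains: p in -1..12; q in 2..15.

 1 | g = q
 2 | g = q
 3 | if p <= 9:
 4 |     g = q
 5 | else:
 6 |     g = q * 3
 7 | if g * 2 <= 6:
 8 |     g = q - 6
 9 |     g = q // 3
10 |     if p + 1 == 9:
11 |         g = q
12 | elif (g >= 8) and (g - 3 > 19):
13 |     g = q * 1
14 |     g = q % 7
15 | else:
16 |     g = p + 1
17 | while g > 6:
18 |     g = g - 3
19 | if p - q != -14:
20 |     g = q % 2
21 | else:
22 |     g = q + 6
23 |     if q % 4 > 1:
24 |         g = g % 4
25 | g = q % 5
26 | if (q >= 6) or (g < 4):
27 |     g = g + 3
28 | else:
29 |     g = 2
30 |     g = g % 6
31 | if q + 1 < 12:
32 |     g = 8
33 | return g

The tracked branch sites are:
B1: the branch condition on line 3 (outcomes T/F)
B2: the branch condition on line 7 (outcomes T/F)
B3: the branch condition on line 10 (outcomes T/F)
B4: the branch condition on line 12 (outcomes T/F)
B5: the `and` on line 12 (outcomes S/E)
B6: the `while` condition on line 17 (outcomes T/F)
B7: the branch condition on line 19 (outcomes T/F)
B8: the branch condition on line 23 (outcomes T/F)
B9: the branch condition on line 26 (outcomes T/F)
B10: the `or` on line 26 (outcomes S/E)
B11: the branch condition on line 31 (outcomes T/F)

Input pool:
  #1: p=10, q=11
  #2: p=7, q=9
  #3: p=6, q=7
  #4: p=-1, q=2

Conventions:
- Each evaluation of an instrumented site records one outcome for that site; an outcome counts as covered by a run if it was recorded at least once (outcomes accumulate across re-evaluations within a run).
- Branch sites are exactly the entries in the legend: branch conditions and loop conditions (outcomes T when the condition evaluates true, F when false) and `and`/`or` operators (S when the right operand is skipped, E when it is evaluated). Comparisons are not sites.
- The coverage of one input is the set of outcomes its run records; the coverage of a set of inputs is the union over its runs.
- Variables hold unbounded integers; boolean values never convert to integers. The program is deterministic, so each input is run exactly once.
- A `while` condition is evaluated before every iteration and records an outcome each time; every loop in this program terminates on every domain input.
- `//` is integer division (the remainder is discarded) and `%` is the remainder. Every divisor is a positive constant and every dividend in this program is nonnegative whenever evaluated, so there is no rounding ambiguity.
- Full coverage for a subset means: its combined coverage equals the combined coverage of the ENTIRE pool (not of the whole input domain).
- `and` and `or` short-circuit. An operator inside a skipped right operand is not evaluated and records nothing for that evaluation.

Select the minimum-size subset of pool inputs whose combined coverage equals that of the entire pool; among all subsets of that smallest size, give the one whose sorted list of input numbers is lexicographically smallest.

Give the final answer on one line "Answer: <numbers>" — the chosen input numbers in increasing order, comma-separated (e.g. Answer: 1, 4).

run #1 (p=10, q=11) runs B1->F, B2->F, B5->E, B4->T, B6->F, B7->T, B10->S, B9->T, B11->F; records B1=F, B2=F, B4=T, B5=E, B6=F, B7=T, B9=T, B10=S, B11=F
run #2 (p=7, q=9) runs B1->T, B2->F, B5->E, B4->F, B6->T, B6->F, B7->T, B10->S, B9->T, B11->T; records B1=T, B2=F, B4=F, B5=E, B6=T, B6=F, B7=T, B9=T, B10=S, B11=T
run #3 (p=6, q=7) runs B1->T, B2->F, B5->S, B4->F, B6->T, B6->F, B7->T, B10->S, B9->T, B11->T; records B1=T, B2=F, B4=F, B5=S, B6=T, B6=F, B7=T, B9=T, B10=S, B11=T
run #4 (p=-1, q=2) runs B1->T, B2->T, B3->F, B6->F, B7->T, B10->E, B9->T, B11->T; records B1=T, B2=T, B3=F, B6=F, B7=T, B9=T, B10=E, B11=T
pool-wide coverage (17 outcomes): B1=T, B1=F, B2=T, B2=F, B3=F, B4=T, B4=F, B5=S, B5=E, B6=T, B6=F, B7=T, B9=T, B10=S, B10=E, B11=T, B11=F
size 1 is not enough: best union over all size-1 subsets is 10/17
size 2 is not enough: best union over all size-2 subsets is 14/17
the canonical winner is {1, 3, 4}: size 3, full 17-outcome coverage, earliest index list among size-3 covers

Answer: 1, 3, 4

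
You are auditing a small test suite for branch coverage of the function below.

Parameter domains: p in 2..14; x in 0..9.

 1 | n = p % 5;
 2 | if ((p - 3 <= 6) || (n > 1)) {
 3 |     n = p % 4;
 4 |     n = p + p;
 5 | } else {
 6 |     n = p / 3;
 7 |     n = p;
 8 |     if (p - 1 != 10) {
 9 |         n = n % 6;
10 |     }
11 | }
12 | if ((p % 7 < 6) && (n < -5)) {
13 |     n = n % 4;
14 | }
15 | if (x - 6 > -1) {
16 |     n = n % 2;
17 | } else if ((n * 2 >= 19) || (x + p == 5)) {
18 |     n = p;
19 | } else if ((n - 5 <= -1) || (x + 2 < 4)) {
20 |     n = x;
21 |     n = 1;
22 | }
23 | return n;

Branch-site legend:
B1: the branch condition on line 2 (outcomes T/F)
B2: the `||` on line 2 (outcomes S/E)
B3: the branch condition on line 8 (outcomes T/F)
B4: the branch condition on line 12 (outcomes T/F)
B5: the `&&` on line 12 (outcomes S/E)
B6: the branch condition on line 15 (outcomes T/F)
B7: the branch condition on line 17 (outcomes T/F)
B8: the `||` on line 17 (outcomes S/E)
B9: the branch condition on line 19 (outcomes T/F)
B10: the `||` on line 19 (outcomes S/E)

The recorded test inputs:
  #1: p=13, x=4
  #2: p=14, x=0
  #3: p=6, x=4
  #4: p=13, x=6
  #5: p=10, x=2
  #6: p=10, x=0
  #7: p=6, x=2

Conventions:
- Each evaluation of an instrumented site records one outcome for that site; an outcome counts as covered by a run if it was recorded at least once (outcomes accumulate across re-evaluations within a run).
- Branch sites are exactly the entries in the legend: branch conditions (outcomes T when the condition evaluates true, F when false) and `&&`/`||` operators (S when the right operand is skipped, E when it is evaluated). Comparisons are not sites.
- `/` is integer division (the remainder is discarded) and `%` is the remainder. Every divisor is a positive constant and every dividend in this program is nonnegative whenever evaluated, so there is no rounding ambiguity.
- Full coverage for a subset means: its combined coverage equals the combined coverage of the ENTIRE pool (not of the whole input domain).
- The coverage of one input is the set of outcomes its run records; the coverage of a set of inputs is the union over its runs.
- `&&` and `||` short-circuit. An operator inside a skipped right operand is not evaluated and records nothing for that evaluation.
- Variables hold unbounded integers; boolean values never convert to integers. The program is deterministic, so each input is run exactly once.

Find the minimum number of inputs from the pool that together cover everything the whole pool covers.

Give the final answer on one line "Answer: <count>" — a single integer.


#1 (p=13, x=4) -> covered: B1=T, B2=E, B4=F, B5=S, B6=F, B7=T, B8=S
#2 (p=14, x=0) -> covered: B1=T, B2=E, B4=F, B5=E, B6=F, B7=T, B8=S
#3 (p=6, x=4) -> covered: B1=T, B2=S, B4=F, B5=S, B6=F, B7=T, B8=S
#4 (p=13, x=6) -> covered: B1=T, B2=E, B4=F, B5=S, B6=T
#5 (p=10, x=2) -> covered: B1=F, B2=E, B3=T, B4=F, B5=E, B6=F, B7=F, B8=E, B9=T, B10=S
#6 (p=10, x=0) -> covered: B1=F, B2=E, B3=T, B4=F, B5=E, B6=F, B7=F, B8=E, B9=T, B10=S
#7 (p=6, x=2) -> covered: B1=T, B2=S, B4=F, B5=S, B6=F, B7=T, B8=S
the full pool covers 16 outcomes: B1=T, B1=F, B2=S, B2=E, B3=T, B4=F, B5=S, B5=E, B6=T, B6=F, B7=T, B7=F, B8=S, B8=E, B9=T, B10=S
no size-1 subset reaches all 16 outcomes (best union: 10/16)
no size-2 subset reaches all 16 outcomes (best union: 15/16)
the canonical winner is {3, 4, 5}: size 3, full 16-outcome coverage, earliest index list among size-3 covers
Answer: 3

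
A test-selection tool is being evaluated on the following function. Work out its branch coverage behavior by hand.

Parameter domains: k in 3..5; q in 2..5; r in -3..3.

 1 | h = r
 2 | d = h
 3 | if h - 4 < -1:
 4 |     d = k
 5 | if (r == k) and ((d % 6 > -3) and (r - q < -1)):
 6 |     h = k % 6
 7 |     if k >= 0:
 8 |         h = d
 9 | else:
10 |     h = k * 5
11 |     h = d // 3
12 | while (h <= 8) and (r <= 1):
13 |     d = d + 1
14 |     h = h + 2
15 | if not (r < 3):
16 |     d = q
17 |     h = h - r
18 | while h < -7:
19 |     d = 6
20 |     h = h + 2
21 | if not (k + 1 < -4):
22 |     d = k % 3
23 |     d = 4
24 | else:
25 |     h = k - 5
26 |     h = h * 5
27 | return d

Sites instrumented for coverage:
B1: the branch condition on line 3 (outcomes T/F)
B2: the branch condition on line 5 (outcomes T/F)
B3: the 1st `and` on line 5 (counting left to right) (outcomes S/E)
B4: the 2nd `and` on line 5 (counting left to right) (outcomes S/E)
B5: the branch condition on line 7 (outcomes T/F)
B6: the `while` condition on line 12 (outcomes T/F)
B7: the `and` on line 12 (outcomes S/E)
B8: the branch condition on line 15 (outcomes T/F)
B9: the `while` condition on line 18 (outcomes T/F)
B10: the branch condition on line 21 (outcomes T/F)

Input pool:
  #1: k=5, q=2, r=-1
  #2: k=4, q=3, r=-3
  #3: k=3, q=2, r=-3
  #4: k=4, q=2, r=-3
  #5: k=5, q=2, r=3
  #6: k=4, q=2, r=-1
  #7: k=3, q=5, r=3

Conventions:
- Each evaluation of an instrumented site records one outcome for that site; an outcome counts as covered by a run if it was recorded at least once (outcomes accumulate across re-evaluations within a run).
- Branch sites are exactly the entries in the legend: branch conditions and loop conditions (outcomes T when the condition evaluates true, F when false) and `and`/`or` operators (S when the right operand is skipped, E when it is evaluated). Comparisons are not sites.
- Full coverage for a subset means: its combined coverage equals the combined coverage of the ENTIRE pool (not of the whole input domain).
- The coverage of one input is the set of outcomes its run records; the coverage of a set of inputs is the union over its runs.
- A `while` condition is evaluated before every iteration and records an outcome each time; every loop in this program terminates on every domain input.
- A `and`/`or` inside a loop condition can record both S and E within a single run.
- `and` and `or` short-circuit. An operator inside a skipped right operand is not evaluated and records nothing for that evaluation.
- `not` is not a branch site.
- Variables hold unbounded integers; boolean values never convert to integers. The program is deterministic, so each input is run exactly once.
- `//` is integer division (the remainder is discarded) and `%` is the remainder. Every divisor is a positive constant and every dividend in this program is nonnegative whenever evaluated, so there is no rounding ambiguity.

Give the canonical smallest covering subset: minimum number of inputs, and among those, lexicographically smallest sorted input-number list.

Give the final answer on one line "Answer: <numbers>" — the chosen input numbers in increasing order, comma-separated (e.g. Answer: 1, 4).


#1 (k=5, q=2, r=-1) -> B1->T, B3->S, B2->F, B7->E, B6->T, B7->E, B6->T, B7->E, B6->T, B7->E, B6->T, B7->S, B6->F, B8->F, ...; covered: B1=T, B2=F, B3=S, B6=T, B6=F, B7=S, B7=E, B8=F, B9=F, B10=T
#2 (k=4, q=3, r=-3) -> B1->T, B3->S, B2->F, B7->E, B6->T, B7->E, B6->T, B7->E, B6->T, B7->E, B6->T, B7->S, B6->F, B8->F, ...; covered: B1=T, B2=F, B3=S, B6=T, B6=F, B7=S, B7=E, B8=F, B9=F, B10=T
#3 (k=3, q=2, r=-3) -> B1->T, B3->S, B2->F, B7->E, B6->T, B7->E, B6->T, B7->E, B6->T, B7->E, B6->T, B7->S, B6->F, B8->F, ...; covered: B1=T, B2=F, B3=S, B6=T, B6=F, B7=S, B7=E, B8=F, B9=F, B10=T
#4 (k=4, q=2, r=-3) -> B1->T, B3->S, B2->F, B7->E, B6->T, B7->E, B6->T, B7->E, B6->T, B7->E, B6->T, B7->S, B6->F, B8->F, ...; covered: B1=T, B2=F, B3=S, B6=T, B6=F, B7=S, B7=E, B8=F, B9=F, B10=T
#5 (k=5, q=2, r=3) -> B1->F, B3->S, B2->F, B7->E, B6->F, B8->T, B9->F, B10->T; covered: B1=F, B2=F, B3=S, B6=F, B7=E, B8=T, B9=F, B10=T
#6 (k=4, q=2, r=-1) -> B1->T, B3->S, B2->F, B7->E, B6->T, B7->E, B6->T, B7->E, B6->T, B7->E, B6->T, B7->S, B6->F, B8->F, ...; covered: B1=T, B2=F, B3=S, B6=T, B6=F, B7=S, B7=E, B8=F, B9=F, B10=T
#7 (k=3, q=5, r=3) -> B1->F, B3->E, B4->E, B2->T, B5->T, B7->E, B6->F, B8->T, B9->F, B10->T; covered: B1=F, B2=T, B3=E, B4=E, B5=T, B6=F, B7=E, B8=T, B9=F, B10=T
together the pool reaches 16 outcomes: B1=T, B1=F, B2=T, B2=F, B3=S, B3=E, B4=E, B5=T, B6=T, B6=F, B7=S, B7=E, B8=T, B8=F, B9=F, B10=T
size 1 is not enough: best union over all size-1 subsets is 10/16
the canonical winner is {1, 7}: size 2, full 16-outcome coverage, earliest index list among size-2 covers
Answer: 1, 7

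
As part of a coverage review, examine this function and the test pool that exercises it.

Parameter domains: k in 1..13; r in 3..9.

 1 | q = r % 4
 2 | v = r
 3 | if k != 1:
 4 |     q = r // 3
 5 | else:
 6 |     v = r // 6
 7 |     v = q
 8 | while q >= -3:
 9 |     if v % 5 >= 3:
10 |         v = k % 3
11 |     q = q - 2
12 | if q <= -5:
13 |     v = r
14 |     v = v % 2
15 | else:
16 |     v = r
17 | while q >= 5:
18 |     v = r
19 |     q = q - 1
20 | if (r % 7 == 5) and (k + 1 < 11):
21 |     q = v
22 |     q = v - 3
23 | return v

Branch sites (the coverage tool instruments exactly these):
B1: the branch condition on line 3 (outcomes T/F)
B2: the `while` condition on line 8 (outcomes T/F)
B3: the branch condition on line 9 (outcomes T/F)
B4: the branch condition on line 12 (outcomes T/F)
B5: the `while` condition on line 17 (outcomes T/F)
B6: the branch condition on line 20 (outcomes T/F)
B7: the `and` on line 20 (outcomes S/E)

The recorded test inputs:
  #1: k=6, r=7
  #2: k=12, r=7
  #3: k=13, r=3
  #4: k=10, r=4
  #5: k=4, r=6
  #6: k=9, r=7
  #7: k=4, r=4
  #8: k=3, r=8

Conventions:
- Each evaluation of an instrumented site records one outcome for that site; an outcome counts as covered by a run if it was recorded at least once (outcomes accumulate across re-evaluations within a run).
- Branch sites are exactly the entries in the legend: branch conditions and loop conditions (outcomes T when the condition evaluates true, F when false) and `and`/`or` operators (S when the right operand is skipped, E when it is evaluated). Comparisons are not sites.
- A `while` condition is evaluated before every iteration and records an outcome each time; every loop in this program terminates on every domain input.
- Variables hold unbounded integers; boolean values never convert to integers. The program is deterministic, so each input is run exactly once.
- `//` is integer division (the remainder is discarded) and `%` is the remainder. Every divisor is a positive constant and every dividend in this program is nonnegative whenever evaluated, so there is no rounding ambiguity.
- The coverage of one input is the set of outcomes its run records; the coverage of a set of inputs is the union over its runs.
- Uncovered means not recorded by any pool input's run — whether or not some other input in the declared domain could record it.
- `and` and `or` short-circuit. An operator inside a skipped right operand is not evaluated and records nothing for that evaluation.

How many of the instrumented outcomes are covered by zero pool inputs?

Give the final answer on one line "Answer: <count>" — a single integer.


input #1 (k=6, r=7): covers B1=T, B2=T, B2=F, B3=F, B4=F, B5=F, B6=F, B7=S
input #2 (k=12, r=7): covers B1=T, B2=T, B2=F, B3=F, B4=F, B5=F, B6=F, B7=S
input #3 (k=13, r=3): covers B1=T, B2=T, B2=F, B3=T, B3=F, B4=T, B5=F, B6=F, B7=S
input #4 (k=10, r=4): covers B1=T, B2=T, B2=F, B3=T, B3=F, B4=T, B5=F, B6=F, B7=S
input #5 (k=4, r=6): covers B1=T, B2=T, B2=F, B3=F, B4=F, B5=F, B6=F, B7=S
input #6 (k=9, r=7): covers B1=T, B2=T, B2=F, B3=F, B4=F, B5=F, B6=F, B7=S
input #7 (k=4, r=4): covers B1=T, B2=T, B2=F, B3=T, B3=F, B4=T, B5=F, B6=F, B7=S
input #8 (k=3, r=8): covers B1=T, B2=T, B2=F, B3=T, B3=F, B4=F, B5=F, B6=F, B7=S
union over the pool: B1=T, B2=T, B2=F, B3=T, B3=F, B4=T, B4=F, B5=F, B6=F, B7=S
uncovered (4 of 14): B1=F, B5=T, B6=T, B7=E
Answer: 4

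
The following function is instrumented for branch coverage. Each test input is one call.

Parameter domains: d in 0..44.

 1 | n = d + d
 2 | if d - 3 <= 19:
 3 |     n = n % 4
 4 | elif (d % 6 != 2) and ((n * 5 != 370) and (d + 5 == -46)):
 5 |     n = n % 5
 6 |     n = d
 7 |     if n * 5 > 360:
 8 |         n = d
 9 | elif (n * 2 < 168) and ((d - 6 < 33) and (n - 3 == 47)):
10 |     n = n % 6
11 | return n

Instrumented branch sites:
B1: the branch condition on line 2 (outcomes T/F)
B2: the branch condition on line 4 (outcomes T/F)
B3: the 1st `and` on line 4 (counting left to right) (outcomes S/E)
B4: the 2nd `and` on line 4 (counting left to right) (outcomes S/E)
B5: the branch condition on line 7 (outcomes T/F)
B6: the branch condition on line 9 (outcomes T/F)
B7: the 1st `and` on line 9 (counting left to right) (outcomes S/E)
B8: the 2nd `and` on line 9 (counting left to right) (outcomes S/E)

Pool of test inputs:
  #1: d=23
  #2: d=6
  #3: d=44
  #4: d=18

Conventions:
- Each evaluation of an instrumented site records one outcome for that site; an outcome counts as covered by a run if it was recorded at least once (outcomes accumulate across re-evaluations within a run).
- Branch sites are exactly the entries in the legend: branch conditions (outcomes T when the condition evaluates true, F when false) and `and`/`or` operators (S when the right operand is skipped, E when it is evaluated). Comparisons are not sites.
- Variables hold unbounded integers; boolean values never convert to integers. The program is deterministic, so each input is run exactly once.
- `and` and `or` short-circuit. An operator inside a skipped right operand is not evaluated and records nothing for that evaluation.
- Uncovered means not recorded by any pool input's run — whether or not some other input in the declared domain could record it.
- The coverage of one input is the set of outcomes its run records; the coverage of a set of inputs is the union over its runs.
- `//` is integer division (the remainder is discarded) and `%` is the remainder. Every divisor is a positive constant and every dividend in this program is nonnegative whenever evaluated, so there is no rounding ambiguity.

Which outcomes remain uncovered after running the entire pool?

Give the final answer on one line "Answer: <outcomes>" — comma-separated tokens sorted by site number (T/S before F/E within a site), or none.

input #1, d=23: outcomes B1=F, B2=F, B3=E, B4=E, B6=F, B7=E, B8=E
input #2, d=6: outcomes B1=T
input #3, d=44: outcomes B1=F, B2=F, B3=S, B6=F, B7=S
input #4, d=18: outcomes B1=T
union over the pool: B1=T, B1=F, B2=F, B3=S, B3=E, B4=E, B6=F, B7=S, B7=E, B8=E
uncovered (6 of 16): B2=T, B4=S, B5=T, B5=F, B6=T, B8=S

Answer: B2=T, B4=S, B5=T, B5=F, B6=T, B8=S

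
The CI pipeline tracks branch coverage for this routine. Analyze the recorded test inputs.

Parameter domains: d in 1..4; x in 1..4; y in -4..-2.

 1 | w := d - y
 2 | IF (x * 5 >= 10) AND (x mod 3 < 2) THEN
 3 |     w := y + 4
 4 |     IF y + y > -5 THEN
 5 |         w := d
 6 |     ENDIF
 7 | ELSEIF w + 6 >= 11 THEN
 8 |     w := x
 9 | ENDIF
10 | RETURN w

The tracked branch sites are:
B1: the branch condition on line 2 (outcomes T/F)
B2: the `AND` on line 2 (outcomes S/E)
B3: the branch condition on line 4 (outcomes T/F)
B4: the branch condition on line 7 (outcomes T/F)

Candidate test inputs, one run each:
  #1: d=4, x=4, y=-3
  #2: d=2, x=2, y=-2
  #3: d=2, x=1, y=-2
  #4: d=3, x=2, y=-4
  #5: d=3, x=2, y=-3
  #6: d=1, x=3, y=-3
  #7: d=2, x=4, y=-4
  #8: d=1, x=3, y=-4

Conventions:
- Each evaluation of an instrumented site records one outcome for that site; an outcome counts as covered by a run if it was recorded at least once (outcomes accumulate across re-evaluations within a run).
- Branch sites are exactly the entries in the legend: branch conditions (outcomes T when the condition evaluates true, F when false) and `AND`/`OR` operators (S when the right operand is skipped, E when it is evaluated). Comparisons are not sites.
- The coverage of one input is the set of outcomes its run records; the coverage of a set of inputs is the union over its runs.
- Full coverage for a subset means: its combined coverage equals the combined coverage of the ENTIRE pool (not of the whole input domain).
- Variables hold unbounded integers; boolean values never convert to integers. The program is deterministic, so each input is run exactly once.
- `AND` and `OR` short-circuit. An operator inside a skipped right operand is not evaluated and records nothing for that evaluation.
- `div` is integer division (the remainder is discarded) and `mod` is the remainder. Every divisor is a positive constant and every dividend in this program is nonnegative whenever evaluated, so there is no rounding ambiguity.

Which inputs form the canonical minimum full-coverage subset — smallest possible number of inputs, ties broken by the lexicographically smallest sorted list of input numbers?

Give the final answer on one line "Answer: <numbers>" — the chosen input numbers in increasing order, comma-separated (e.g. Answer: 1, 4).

#1 (d=4, x=4, y=-3) -> B2->E, B1->T, B3->F; covered: B1=T, B2=E, B3=F
#2 (d=2, x=2, y=-2) -> B2->E, B1->F, B4->F; covered: B1=F, B2=E, B4=F
#3 (d=2, x=1, y=-2) -> B2->S, B1->F, B4->F; covered: B1=F, B2=S, B4=F
#4 (d=3, x=2, y=-4) -> B2->E, B1->F, B4->T; covered: B1=F, B2=E, B4=T
#5 (d=3, x=2, y=-3) -> B2->E, B1->F, B4->T; covered: B1=F, B2=E, B4=T
#6 (d=1, x=3, y=-3) -> B2->E, B1->T, B3->F; covered: B1=T, B2=E, B3=F
#7 (d=2, x=4, y=-4) -> B2->E, B1->T, B3->F; covered: B1=T, B2=E, B3=F
#8 (d=1, x=3, y=-4) -> B2->E, B1->T, B3->F; covered: B1=T, B2=E, B3=F
the full pool covers 7 outcomes: B1=T, B1=F, B2=S, B2=E, B3=F, B4=T, B4=F
size 1 is not enough: best union over all size-1 subsets is 3/7
size 2 is not enough: best union over all size-2 subsets is 6/7
inputs {1, 3, 4} (size 3) cover everything; no size-3 subset with a lexicographically smaller index list covers all 7

Answer: 1, 3, 4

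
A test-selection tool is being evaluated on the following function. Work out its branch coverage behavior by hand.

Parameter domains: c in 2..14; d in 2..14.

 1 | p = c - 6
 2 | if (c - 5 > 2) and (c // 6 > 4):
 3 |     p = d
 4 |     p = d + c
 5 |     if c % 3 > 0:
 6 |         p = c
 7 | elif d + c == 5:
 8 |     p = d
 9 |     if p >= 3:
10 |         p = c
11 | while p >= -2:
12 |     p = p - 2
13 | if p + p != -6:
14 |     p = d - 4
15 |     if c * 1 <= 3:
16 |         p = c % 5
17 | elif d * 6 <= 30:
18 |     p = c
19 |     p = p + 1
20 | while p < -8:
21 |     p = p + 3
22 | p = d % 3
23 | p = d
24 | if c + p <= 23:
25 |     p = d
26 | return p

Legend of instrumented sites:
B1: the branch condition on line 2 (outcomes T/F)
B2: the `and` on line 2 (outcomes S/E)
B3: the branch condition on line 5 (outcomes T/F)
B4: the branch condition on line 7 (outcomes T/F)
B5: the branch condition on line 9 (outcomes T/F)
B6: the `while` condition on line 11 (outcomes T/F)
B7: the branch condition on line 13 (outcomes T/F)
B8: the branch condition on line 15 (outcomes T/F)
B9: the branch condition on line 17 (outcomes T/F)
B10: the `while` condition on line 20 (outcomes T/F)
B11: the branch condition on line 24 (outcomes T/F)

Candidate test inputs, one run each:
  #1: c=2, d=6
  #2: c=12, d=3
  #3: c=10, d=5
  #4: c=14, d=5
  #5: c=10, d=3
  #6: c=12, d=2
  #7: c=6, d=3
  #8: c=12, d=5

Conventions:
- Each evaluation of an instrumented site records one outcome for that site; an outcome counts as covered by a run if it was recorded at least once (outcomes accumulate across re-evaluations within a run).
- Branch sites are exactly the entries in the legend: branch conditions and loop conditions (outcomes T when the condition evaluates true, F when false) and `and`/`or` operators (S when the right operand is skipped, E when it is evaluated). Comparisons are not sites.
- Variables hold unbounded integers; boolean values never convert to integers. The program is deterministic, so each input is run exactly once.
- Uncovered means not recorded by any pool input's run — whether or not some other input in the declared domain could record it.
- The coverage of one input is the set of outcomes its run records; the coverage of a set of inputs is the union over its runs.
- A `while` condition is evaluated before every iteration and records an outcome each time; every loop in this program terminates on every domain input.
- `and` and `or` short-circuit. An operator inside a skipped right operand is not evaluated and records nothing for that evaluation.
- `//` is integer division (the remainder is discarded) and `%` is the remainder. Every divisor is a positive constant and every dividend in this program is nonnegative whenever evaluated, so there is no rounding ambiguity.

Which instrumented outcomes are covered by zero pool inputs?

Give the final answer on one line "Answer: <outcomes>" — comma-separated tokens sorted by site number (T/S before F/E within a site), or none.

input #1 (c=2, d=6): events B2->S, B1->F, B4->F, B6->F, B7->T, B8->T, B10->F, B11->T; covers B1=F, B2=S, B4=F, B6=F, B7=T, B8=T, B10=F, B11=T
input #2 (c=12, d=3): events B2->E, B1->F, B4->F, B6->T, B6->T, B6->T, B6->T, B6->T, B6->F, B7->T, B8->F, B10->F, B11->T; covers B1=F, B2=E, B4=F, B6=T, B6=F, B7=T, B8=F, B10=F, B11=T
input #3 (c=10, d=5): events B2->E, B1->F, B4->F, B6->T, B6->T, B6->T, B6->T, B6->F, B7->T, B8->F, B10->F, B11->T; covers B1=F, B2=E, B4=F, B6=T, B6=F, B7=T, B8=F, B10=F, B11=T
input #4 (c=14, d=5): events B2->E, B1->F, B4->F, B6->T, B6->T, B6->T, B6->T, B6->T, B6->T, B6->F, B7->T, B8->F, B10->F, B11->T; covers B1=F, B2=E, B4=F, B6=T, B6=F, B7=T, B8=F, B10=F, B11=T
input #5 (c=10, d=3): events B2->E, B1->F, B4->F, B6->T, B6->T, B6->T, B6->T, B6->F, B7->T, B8->F, B10->F, B11->T; covers B1=F, B2=E, B4=F, B6=T, B6=F, B7=T, B8=F, B10=F, B11=T
input #6 (c=12, d=2): events B2->E, B1->F, B4->F, B6->T, B6->T, B6->T, B6->T, B6->T, B6->F, B7->T, B8->F, B10->F, B11->T; covers B1=F, B2=E, B4=F, B6=T, B6=F, B7=T, B8=F, B10=F, B11=T
input #7 (c=6, d=3): events B2->S, B1->F, B4->F, B6->T, B6->T, B6->F, B7->T, B8->F, B10->F, B11->T; covers B1=F, B2=S, B4=F, B6=T, B6=F, B7=T, B8=F, B10=F, B11=T
input #8 (c=12, d=5): events B2->E, B1->F, B4->F, B6->T, B6->T, B6->T, B6->T, B6->T, B6->F, B7->T, B8->F, B10->F, B11->T; covers B1=F, B2=E, B4=F, B6=T, B6=F, B7=T, B8=F, B10=F, B11=T
union over the pool: B1=F, B2=S, B2=E, B4=F, B6=T, B6=F, B7=T, B8=T, B8=F, B10=F, B11=T
uncovered (11 of 22): B1=T, B3=T, B3=F, B4=T, B5=T, B5=F, B7=F, B9=T, B9=F, B10=T, B11=F

Answer: B1=T, B3=T, B3=F, B4=T, B5=T, B5=F, B7=F, B9=T, B9=F, B10=T, B11=F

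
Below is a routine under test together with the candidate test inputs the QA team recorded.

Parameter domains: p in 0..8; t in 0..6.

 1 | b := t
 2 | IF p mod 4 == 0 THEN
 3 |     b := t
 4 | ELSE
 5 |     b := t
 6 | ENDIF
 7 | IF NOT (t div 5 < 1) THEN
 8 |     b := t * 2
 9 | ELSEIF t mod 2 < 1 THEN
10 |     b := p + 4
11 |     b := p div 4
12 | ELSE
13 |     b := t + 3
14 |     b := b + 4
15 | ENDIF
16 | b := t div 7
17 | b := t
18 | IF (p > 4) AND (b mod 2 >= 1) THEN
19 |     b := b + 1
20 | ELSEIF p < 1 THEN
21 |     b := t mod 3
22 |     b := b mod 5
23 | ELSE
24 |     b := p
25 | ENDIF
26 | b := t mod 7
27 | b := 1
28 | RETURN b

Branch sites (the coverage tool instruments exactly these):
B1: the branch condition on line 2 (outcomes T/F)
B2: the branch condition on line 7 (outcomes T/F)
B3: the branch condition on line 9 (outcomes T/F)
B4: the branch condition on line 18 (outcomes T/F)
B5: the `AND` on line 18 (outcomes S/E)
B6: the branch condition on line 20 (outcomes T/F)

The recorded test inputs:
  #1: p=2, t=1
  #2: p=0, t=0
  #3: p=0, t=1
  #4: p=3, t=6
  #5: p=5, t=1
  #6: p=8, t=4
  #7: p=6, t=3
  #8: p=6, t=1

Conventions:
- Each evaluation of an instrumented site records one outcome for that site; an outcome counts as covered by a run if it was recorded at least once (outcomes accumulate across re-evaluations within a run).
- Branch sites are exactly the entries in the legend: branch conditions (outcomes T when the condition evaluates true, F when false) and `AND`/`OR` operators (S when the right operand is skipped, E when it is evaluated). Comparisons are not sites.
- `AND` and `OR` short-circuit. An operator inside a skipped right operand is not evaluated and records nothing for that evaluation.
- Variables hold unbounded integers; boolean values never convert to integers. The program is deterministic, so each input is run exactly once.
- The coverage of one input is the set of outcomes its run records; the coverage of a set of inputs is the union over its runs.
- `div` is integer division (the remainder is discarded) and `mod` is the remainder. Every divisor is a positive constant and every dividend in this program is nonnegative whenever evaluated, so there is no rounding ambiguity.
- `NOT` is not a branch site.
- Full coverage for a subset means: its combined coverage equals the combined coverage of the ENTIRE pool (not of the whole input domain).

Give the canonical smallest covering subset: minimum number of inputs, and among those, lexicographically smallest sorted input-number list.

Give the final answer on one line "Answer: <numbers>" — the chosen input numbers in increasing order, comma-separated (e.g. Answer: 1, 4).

run #1 (p=2, t=1) records B1=F, B2=F, B3=F, B4=F, B5=S, B6=F
run #2 (p=0, t=0) records B1=T, B2=F, B3=T, B4=F, B5=S, B6=T
run #3 (p=0, t=1) records B1=T, B2=F, B3=F, B4=F, B5=S, B6=T
run #4 (p=3, t=6) records B1=F, B2=T, B4=F, B5=S, B6=F
run #5 (p=5, t=1) records B1=F, B2=F, B3=F, B4=T, B5=E
run #6 (p=8, t=4) records B1=T, B2=F, B3=T, B4=F, B5=E, B6=F
run #7 (p=6, t=3) records B1=F, B2=F, B3=F, B4=T, B5=E
run #8 (p=6, t=1) records B1=F, B2=F, B3=F, B4=T, B5=E
together the pool reaches 12 outcomes: B1=T, B1=F, B2=T, B2=F, B3=T, B3=F, B4=T, B4=F, B5=S, B5=E, B6=T, B6=F
every size-1 subset falls short of the 12 outcomes (best: 6/12)
every size-2 subset falls short of the 12 outcomes (best: 10/12)
the canonical winner is {2, 4, 5}: size 3, full 12-outcome coverage, earliest index list among size-3 covers

Answer: 2, 4, 5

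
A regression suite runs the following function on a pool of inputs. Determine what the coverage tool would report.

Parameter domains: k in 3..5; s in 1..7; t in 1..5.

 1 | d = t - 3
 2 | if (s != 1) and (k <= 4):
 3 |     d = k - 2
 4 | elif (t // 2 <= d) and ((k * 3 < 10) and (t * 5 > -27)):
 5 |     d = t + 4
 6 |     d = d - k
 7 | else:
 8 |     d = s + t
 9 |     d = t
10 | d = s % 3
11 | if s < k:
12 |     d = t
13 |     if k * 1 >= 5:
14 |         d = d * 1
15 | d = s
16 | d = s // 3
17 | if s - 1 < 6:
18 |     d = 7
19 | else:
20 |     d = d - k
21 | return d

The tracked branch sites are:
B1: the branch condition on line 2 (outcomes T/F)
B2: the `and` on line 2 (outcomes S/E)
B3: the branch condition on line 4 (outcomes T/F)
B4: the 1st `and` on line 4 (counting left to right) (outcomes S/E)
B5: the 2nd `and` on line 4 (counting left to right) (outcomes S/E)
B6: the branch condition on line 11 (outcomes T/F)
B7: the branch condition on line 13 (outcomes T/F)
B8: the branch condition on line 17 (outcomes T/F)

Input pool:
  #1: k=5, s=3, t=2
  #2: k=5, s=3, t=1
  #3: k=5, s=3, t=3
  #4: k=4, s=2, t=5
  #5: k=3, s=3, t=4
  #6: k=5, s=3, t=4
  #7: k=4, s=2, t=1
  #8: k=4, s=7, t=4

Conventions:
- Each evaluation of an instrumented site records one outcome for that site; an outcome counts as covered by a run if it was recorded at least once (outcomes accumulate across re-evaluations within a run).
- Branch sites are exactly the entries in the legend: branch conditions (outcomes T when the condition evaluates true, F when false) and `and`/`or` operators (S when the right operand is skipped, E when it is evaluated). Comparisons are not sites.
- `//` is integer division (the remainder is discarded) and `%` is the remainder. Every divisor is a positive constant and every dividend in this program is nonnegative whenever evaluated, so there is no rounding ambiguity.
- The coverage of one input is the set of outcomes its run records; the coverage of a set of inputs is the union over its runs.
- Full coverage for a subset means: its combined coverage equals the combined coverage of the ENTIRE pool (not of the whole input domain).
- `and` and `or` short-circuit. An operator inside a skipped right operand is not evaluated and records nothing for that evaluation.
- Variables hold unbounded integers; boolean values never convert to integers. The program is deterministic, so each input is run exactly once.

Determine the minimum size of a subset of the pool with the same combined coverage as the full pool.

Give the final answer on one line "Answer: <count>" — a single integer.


input #1 (k=5, s=3, t=2): events B2->E, B1->F, B4->S, B3->F, B6->T, B7->T, B8->T; covers B1=F, B2=E, B3=F, B4=S, B6=T, B7=T, B8=T
input #2 (k=5, s=3, t=1): events B2->E, B1->F, B4->S, B3->F, B6->T, B7->T, B8->T; covers B1=F, B2=E, B3=F, B4=S, B6=T, B7=T, B8=T
input #3 (k=5, s=3, t=3): events B2->E, B1->F, B4->S, B3->F, B6->T, B7->T, B8->T; covers B1=F, B2=E, B3=F, B4=S, B6=T, B7=T, B8=T
input #4 (k=4, s=2, t=5): events B2->E, B1->T, B6->T, B7->F, B8->T; covers B1=T, B2=E, B6=T, B7=F, B8=T
input #5 (k=3, s=3, t=4): events B2->E, B1->T, B6->F, B8->T; covers B1=T, B2=E, B6=F, B8=T
input #6 (k=5, s=3, t=4): events B2->E, B1->F, B4->S, B3->F, B6->T, B7->T, B8->T; covers B1=F, B2=E, B3=F, B4=S, B6=T, B7=T, B8=T
input #7 (k=4, s=2, t=1): events B2->E, B1->T, B6->T, B7->F, B8->T; covers B1=T, B2=E, B6=T, B7=F, B8=T
input #8 (k=4, s=7, t=4): events B2->E, B1->T, B6->F, B8->F; covers B1=T, B2=E, B6=F, B8=F
pool-wide coverage (11 outcomes): B1=T, B1=F, B2=E, B3=F, B4=S, B6=T, B6=F, B7=T, B7=F, B8=T, B8=F
checked all size-1 subsets: none covers 11 outcomes (max 7/11)
checked all size-2 subsets: none covers 11 outcomes (max 10/11)
the canonical winner is {1, 4, 8}: size 3, full 11-outcome coverage, earliest index list among size-3 covers
Answer: 3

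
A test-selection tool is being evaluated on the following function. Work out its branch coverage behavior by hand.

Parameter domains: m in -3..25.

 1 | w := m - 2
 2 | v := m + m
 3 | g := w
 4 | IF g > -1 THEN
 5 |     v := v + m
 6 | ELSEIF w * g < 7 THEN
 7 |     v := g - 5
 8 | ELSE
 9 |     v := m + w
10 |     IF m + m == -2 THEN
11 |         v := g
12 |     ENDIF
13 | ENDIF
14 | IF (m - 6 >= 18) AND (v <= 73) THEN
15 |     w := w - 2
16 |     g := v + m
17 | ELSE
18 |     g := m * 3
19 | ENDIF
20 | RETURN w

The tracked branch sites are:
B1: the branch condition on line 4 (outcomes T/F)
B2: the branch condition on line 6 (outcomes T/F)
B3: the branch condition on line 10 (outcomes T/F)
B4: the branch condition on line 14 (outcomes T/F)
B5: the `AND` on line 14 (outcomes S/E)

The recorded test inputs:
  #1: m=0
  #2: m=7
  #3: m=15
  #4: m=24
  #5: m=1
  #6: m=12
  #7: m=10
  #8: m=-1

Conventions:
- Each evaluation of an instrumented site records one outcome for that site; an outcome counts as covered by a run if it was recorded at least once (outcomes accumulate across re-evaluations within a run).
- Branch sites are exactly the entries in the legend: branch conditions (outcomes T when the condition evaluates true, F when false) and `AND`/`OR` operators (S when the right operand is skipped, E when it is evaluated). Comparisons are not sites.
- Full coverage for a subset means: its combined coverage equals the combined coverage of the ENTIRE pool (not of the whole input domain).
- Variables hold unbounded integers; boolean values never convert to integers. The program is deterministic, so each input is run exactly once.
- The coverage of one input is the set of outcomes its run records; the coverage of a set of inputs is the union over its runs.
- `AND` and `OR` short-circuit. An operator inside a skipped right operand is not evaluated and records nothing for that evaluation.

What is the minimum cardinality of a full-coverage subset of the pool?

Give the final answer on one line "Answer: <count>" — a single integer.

run #1 (m=0) runs B1->F, B2->T, B5->S, B4->F; records B1=F, B2=T, B4=F, B5=S
run #2 (m=7) runs B1->T, B5->S, B4->F; records B1=T, B4=F, B5=S
run #3 (m=15) runs B1->T, B5->S, B4->F; records B1=T, B4=F, B5=S
run #4 (m=24) runs B1->T, B5->E, B4->T; records B1=T, B4=T, B5=E
run #5 (m=1) runs B1->F, B2->T, B5->S, B4->F; records B1=F, B2=T, B4=F, B5=S
run #6 (m=12) runs B1->T, B5->S, B4->F; records B1=T, B4=F, B5=S
run #7 (m=10) runs B1->T, B5->S, B4->F; records B1=T, B4=F, B5=S
run #8 (m=-1) runs B1->F, B2->F, B3->T, B5->S, B4->F; records B1=F, B2=F, B3=T, B4=F, B5=S
the full pool covers 9 outcomes: B1=T, B1=F, B2=T, B2=F, B3=T, B4=T, B4=F, B5=S, B5=E
checked all size-1 subsets: none covers 9 outcomes (max 5/9)
checked all size-2 subsets: none covers 9 outcomes (max 8/9)
inputs {1, 4, 8} (size 3) cover everything; no size-3 subset with a lexicographically smaller index list covers all 9

Answer: 3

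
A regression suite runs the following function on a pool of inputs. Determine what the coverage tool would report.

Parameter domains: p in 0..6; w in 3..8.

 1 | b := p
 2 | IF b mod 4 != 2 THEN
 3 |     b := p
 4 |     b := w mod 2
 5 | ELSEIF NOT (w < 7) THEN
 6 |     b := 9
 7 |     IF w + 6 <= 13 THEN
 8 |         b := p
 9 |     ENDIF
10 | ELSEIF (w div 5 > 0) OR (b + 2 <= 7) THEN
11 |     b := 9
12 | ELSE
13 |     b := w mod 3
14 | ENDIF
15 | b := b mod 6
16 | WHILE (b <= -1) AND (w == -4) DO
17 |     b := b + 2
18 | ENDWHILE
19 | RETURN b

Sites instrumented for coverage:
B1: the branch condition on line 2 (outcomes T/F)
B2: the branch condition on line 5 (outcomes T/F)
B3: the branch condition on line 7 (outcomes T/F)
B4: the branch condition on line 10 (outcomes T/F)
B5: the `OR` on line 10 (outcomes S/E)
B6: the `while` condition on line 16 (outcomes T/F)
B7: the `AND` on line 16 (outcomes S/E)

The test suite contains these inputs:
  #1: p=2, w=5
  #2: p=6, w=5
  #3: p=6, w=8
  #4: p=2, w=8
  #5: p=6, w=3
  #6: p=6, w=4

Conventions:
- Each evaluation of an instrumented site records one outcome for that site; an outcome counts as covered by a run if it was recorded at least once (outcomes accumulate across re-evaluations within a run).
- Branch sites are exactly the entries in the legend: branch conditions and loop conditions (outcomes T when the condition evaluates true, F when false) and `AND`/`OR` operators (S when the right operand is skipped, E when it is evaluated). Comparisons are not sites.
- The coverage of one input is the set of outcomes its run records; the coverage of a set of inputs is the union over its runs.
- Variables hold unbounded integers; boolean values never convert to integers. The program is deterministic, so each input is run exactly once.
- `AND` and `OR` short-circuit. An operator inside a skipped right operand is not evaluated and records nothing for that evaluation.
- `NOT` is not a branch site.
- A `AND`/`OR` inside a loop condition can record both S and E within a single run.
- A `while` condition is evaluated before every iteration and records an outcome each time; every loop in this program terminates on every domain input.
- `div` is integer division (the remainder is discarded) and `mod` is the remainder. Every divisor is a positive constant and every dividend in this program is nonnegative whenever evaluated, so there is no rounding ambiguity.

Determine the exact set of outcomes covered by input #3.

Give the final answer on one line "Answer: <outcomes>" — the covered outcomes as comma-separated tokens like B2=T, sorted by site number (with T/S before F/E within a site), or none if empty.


Simulating input #3 (p=6, w=8) step by step:
  B1->F, B2->T, B3->F, B7->S, B6->F
collecting distinct outcomes: B1=F, B2=T, B3=F, B6=F, B7=S
Answer: B1=F, B2=T, B3=F, B6=F, B7=S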